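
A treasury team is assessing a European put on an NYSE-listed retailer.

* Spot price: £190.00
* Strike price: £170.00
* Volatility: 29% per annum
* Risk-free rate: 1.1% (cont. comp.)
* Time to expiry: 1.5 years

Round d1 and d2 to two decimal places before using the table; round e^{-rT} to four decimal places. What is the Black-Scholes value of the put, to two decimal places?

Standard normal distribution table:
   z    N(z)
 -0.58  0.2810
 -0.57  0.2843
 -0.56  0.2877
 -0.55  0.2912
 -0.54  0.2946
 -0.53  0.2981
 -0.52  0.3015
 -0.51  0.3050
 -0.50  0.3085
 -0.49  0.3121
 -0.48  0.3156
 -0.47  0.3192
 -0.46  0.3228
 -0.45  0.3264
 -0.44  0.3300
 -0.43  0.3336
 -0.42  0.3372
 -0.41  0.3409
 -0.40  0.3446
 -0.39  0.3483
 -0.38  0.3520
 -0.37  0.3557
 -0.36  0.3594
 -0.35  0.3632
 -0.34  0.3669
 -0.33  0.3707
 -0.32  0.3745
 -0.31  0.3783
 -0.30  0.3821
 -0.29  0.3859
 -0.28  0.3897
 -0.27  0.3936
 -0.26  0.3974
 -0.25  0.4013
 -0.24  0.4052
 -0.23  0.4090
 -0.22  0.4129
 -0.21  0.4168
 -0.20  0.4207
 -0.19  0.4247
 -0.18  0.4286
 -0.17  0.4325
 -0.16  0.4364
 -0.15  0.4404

£15.69

σ√T = 0.29·√1.5 = 0.3552
d₁ = [ln(190/170) + (0.011 + 0.29²/2)·1.5] / 0.3552 = [0.1112 + 0.0796] / 0.3552 = 0.5372 → 0.54
d₂ = d₁ − σ√T = 0.5372 − 0.3552 = 0.1820 → 0.18
exp(−rT) = exp(−0.011·1.5) = 0.9836
N(−d₂) = N(-0.18) = 0.4286;  N(−d₁) = N(-0.54) = 0.2946
P = 170·0.9836·0.4286 − 190·0.2946 = 71.6671 − 55.9740 = 15.6931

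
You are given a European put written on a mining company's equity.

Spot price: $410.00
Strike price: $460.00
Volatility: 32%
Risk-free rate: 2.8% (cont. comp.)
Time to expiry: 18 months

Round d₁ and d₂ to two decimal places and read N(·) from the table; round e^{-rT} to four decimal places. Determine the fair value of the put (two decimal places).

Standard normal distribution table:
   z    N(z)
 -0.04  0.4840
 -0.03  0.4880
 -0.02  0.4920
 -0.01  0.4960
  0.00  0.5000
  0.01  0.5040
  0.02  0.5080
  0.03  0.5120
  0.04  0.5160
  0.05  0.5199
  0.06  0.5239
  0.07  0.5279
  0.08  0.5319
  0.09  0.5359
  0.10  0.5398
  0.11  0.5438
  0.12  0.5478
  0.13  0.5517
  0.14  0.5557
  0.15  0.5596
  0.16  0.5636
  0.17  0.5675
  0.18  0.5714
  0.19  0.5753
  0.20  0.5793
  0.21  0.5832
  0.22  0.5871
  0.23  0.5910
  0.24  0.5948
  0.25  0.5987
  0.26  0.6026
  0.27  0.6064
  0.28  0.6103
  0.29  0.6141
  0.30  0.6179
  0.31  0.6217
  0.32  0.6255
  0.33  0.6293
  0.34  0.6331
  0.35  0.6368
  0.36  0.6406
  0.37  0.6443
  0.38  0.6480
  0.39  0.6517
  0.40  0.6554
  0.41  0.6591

$82.47

T = 1.5;  σ√T = 0.3919
d₁ = [ln(410/460) + (0.028 + 0.32²/2)·1.5] / 0.3919 = [-0.1151 + 0.1188] / 0.3919 = 0.0095 which rounds to 0.01
d₂ = d₁ − σ√T = 0.0095 − 0.3919 = -0.3824 which rounds to -0.38
exp(−rT) = exp(−0.028·1.5) = 0.9589
N(−d₂) = N(0.38) = 0.6480;  N(−d₁) = N(-0.01) = 0.4960
P = 460·0.9589·0.6480 − 410·0.4960 = 285.8289 − 203.3600 = 82.4689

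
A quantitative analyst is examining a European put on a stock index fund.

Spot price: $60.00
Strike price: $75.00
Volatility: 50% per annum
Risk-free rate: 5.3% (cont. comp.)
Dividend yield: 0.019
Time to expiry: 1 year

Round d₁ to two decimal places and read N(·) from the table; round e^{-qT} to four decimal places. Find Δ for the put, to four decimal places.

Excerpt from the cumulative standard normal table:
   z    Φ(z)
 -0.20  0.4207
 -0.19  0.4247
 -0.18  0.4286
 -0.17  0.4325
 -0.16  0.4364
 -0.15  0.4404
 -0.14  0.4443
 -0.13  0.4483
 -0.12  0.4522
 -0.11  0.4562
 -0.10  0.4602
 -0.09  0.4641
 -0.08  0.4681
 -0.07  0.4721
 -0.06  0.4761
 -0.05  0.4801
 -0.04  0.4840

-0.5413

σ√T = 0.5 × 1.0000 = 0.5000
d₁ = [ln(60/75) + (0.053 − 0.019 + ½·0.5²)·1] / (σ√T) = (-0.2231 + 0.1590) / 0.5000 = -0.1283 which rounds to -0.13
N(d₁) = N(-0.13) = 0.4483
Δ_put = e^(−qT)·(N(d₁) − 1) = 0.9812·(0.4483 − 1) = -0.5413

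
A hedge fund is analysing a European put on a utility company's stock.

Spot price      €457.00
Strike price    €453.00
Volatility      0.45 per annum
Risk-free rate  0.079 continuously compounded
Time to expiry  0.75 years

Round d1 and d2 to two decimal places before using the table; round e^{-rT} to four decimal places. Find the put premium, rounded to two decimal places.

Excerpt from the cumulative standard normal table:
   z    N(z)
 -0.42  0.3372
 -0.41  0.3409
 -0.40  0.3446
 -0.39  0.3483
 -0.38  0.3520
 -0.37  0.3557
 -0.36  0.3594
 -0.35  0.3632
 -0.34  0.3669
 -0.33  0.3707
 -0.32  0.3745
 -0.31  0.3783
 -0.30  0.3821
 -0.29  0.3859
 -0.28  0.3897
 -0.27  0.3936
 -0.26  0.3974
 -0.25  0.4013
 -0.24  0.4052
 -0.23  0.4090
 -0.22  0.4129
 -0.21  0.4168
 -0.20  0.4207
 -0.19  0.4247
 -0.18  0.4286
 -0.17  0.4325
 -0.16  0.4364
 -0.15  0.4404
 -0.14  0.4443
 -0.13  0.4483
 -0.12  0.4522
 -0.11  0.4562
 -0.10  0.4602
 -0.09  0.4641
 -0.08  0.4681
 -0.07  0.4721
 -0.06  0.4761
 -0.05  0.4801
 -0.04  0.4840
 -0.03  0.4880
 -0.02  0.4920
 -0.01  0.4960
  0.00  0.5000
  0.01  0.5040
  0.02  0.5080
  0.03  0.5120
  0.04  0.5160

€54.34

T = 0.75;  σ√T = 0.3897
d₁ = [ln(457/453) + (0.079 + 0.45²/2)·0.75] / 0.3897 = [0.0088 + 0.1352] / 0.3897 = 0.3694 which rounds to 0.37
d₂ = d₁ − σ√T = 0.3694 − 0.3897 = -0.0203 which rounds to -0.02
exp(−rT) = exp(−0.079·0.75) = 0.9425
N(−d₂) = N(0.02) = 0.5080;  N(−d₁) = N(-0.37) = 0.3557
P = 453·0.9425·0.5080 − 457·0.3557 = 216.8919 − 162.5549 = 54.3370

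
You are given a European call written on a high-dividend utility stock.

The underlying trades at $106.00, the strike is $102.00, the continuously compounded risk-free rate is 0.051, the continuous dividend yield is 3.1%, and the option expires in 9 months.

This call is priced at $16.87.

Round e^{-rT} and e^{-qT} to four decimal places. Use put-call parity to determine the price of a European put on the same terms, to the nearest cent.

exp(−qT) = exp(−0.031·0.75) = 0.9770;  exp(−rT) = exp(−0.051·0.75) = 0.9625
Put-call parity: C − P = S·e^(−qT) − K·e^(−rT) = 106·0.9770 − 102·0.9625 = 103.5620 − 98.1750 = 5.3870
P = C − (C − P) = 16.87 − (5.3870) = 11.4830

$11.48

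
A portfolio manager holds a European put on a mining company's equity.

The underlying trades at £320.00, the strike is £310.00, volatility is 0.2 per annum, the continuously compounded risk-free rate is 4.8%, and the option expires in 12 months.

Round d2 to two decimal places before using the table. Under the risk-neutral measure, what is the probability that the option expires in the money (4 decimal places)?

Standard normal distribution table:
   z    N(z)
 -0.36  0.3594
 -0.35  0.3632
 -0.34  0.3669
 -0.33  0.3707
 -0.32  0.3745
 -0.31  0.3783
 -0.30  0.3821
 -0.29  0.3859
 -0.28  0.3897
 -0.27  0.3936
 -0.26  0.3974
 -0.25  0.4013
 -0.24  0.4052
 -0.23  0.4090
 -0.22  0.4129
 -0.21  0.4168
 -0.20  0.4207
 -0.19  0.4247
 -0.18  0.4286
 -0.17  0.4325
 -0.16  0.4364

0.3821

σ√T = 0.2·√1 = 0.2000
d₁ = [ln(320/310) + (0.048 + ½·0.2²)·1] / (σ√T) = (0.0317 + 0.0680) / 0.2000 = 0.4987 ⇒ 0.50
d₂ = 0.4987 − 0.2000 = 0.2987 ⇒ 0.30
Risk-neutral Pr[S_T < K] = N(−d₂) = N(-0.30) = 0.3821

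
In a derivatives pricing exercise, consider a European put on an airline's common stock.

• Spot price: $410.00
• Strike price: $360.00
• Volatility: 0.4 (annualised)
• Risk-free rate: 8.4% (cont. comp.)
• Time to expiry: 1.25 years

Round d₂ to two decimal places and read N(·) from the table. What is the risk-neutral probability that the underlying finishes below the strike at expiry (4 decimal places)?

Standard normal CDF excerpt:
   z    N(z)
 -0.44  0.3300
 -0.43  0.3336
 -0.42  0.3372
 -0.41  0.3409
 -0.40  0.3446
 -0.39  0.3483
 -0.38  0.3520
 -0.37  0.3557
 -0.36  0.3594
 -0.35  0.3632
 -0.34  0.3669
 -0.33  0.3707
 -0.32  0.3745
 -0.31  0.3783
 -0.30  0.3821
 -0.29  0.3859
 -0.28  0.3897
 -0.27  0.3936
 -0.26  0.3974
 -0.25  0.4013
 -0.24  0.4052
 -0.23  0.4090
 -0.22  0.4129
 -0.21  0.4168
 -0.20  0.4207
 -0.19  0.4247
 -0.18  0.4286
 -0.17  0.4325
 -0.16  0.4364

T = 1.25;  σ√T = 0.4472
ln(S/K) + (r + σ²/2)T = ln(410/360) + (0.084 + 0.4²/2)·1.25 = 0.1301 + 0.2050 = 0.3351
d₁ = 0.3351 / 0.4472 = 0.7492 which rounds to 0.75
d₂ = d₁ − σ√T = 0.7492 − 0.4472 = 0.3020 which rounds to 0.30
Pr(exercise) under Q = N(−d₂) = N(-0.30) = 0.3821

0.3821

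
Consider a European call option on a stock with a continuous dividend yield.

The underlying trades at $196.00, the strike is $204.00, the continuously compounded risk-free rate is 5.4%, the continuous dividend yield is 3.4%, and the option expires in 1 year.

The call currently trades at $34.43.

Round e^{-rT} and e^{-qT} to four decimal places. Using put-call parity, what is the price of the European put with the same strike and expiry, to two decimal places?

exp(−qT) = exp(−0.034·1) = 0.9666;  exp(−rT) = exp(−0.054·1) = 0.9474
Put-call parity: C − P = S·e^(−qT) − K·e^(−rT) = 196·0.9666 − 204·0.9474 = 189.4536 − 193.2696 = -3.8160
P = C − (C − P) = 34.43 − (-3.8160) = 38.2460

$38.25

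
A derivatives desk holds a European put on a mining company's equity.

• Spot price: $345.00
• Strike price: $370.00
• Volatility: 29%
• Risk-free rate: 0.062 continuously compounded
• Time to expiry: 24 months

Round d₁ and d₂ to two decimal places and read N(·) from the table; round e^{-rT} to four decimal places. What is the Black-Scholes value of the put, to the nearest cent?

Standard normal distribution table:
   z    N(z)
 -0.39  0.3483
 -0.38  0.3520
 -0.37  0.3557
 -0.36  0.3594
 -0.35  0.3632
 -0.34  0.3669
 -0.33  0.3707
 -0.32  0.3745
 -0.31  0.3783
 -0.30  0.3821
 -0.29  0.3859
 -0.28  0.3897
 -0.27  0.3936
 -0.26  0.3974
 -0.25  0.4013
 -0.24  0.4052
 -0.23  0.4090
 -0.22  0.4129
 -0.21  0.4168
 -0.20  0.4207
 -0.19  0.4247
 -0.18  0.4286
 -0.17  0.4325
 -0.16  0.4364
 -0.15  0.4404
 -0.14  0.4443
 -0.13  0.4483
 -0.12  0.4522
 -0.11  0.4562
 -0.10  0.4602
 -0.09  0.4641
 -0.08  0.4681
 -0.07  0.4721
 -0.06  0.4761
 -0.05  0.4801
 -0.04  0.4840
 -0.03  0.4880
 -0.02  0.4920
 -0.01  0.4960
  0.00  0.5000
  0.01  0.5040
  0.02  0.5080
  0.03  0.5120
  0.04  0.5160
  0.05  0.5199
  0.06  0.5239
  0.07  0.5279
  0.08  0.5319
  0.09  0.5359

$45.97

T = 2;  σ√T = 0.4101
ln(S/K) + (r + σ²/2)T = ln(345/370) + (0.062 + 0.29²/2)·2 = -0.0700 + 0.2081 = 0.1381
d₁ = 0.1381 / 0.4101 = 0.3368 ≈ 0.34
d₂ = d₁ − σ√T = 0.3368 − 0.4101 = -0.0733 ≈ -0.07
e^(−rT) = e^(−0.062·2) = 0.8834
P = 370·0.8834·N(0.07) − 345·N(-0.34) = 370·0.8834·0.5279 − 345·0.3669 = 172.5483 − 126.5805 = 45.9678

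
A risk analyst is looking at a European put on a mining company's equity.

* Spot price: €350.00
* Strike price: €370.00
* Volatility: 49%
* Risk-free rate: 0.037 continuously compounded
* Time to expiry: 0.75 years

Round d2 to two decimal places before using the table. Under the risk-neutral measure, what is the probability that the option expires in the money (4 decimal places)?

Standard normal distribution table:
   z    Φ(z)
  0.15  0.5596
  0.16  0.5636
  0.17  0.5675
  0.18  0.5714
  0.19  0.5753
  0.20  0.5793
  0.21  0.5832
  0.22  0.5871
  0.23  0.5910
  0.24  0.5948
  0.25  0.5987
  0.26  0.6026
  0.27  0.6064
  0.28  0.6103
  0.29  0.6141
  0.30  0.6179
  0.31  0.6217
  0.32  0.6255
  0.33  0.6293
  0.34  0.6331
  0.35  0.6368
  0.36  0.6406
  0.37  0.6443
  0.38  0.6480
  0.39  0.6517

0.6103

σ√T = 0.49 × 0.8660 = 0.4244
d₁ = [ln(350/370) + (0.037 + ½·0.49²)·0.75] / (σ√T) = (-0.0556 + 0.1178) / 0.4244 = 0.1466 ⇒ 0.15
d₂ = 0.1466 − 0.4244 = -0.2777 ⇒ -0.28
Risk-neutral Pr[S_T < K] = N(−d₂) = N(0.28) = 0.6103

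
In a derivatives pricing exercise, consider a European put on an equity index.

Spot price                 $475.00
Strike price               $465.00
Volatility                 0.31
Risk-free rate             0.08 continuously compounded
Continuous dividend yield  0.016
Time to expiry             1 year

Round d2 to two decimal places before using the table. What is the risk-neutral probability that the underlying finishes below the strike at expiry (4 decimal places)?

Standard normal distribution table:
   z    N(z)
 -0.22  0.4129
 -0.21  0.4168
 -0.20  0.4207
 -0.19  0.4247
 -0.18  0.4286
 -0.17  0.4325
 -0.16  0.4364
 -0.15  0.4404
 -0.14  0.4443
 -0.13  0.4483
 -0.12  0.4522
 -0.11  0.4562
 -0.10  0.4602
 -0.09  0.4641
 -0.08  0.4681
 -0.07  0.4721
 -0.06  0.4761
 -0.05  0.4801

0.4522

σ√T = 0.31·√1 = 0.3100
ln(S/K) + (r − q + σ²/2)T = ln(475/465) + (0.08 − 0.016 + 0.31²/2)·1 = 0.0213 + 0.1121 = 0.1333
d₁ = 0.1333 / 0.3100 = 0.4301 ⇒ 0.43
d₂ = d₁ − σ√T = 0.4301 − 0.3100 = 0.1201 ⇒ 0.12
Risk-neutral Pr[S_T < K] = N(−d₂) = N(-0.12) = 0.4522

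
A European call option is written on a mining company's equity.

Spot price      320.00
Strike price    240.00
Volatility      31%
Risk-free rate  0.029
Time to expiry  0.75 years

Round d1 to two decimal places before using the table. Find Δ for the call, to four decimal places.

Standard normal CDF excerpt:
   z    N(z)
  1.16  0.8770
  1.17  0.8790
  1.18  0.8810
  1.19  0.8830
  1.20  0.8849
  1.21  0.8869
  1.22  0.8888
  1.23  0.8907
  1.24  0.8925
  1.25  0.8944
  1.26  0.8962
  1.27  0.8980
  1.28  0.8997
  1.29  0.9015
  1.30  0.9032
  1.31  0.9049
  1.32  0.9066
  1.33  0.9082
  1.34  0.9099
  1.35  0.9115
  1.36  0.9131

0.9015

σ√T = 0.31·√0.75 = 0.2685
d₁ = [ln(320/240) + (0.029 + 0.31²/2)·0.75] / 0.2685 = [0.2877 + 0.0578] / 0.2685 = 1.2868 ≈ 1.29
N(d₁) = N(1.29) = 0.9015
Δ_call = N(d₁) = 0.9015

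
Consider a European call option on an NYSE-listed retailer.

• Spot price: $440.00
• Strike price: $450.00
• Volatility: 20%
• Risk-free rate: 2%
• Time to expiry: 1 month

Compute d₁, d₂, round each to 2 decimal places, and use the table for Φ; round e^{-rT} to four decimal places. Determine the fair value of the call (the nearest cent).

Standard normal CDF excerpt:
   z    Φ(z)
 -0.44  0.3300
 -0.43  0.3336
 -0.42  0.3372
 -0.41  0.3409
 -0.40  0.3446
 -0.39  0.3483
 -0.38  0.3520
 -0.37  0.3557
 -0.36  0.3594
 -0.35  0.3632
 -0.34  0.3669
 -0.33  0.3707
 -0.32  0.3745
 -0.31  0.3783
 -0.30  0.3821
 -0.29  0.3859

$6.64

σ√T = 0.2·√0.08333 = 0.0577
ln(S/K) + (r + σ²/2)T = ln(440/450) + (0.02 + 0.2²/2)·0.08333 = -0.0225 + 0.0033 = -0.0191
d₁ = -0.0191 / 0.0577 = -0.3315 which rounds to -0.33
d₂ = d₁ − σ√T = -0.3315 − 0.0577 = -0.3892 which rounds to -0.39
exp(−rT) = exp(−0.02·0.08333) = 0.9983
C = 440·N(-0.33) − 450·0.9983·N(-0.39) = 440·0.3707 − 450·0.9983·0.3483 = 163.1080 − 156.4686 = 6.6394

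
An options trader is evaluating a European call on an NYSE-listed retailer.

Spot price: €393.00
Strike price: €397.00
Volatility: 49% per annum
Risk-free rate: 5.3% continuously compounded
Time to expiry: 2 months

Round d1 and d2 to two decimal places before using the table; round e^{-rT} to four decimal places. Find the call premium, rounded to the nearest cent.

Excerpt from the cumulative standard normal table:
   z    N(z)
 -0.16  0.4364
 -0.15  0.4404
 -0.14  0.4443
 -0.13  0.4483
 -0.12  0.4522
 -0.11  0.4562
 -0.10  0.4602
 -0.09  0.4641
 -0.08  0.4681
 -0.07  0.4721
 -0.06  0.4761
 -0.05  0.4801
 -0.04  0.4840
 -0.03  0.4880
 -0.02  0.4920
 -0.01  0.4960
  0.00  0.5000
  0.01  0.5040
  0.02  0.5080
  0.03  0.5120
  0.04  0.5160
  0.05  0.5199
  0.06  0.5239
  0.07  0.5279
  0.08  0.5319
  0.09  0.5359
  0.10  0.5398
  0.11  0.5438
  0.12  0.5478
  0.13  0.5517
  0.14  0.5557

€31.09

T = 0.1667;  σ√T = 0.2000
d₁ = [ln(393/397) + (0.053 + 0.49²/2)·0.1667] / 0.2000 = [-0.0101 + 0.0288] / 0.2000 = 0.0936 ⇒ 0.09
d₂ = d₁ − σ√T = 0.0936 − 0.2000 = -0.1065 ⇒ -0.11
e^(−rT) = e^(−0.053·0.1667) = 0.9912
N(d₁) = N(0.09) = 0.5359;  N(d₂) = N(-0.11) = 0.4562
C = 393·0.5359 − 397·0.9912·0.4562 = 210.6087 − 179.5176 = 31.0911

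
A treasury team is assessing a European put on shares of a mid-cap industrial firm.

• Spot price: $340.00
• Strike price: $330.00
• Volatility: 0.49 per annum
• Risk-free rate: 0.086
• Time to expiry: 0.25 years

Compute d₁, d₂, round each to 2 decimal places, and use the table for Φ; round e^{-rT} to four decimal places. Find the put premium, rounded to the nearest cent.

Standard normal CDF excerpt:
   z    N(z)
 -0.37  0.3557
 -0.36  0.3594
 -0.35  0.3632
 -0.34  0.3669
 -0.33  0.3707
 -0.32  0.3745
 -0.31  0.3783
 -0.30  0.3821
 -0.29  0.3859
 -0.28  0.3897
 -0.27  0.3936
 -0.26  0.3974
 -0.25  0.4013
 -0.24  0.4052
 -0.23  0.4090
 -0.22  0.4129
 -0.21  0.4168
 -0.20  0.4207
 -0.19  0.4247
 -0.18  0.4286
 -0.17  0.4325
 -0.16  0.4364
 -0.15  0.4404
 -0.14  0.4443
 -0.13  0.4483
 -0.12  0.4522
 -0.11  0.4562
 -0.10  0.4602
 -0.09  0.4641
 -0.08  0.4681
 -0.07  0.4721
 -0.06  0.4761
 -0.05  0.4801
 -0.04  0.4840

σ√T = 0.49 × 0.5000 = 0.2450
d₁ = [ln(340/330) + (0.086 + 0.49²/2)·0.25] / 0.2450 = [0.0299 + 0.0515] / 0.2450 = 0.3321 ⇒ 0.33
d₂ = d₁ − σ√T = 0.3321 − 0.2450 = 0.0871 ⇒ 0.09
exp(−rT) = exp(−0.086·0.25) = 0.9787
N(−d₂) = N(-0.09) = 0.4641;  N(−d₁) = N(-0.33) = 0.3707
P = 330·0.9787·0.4641 − 340·0.3707 = 149.8908 − 126.0380 = 23.8528

$23.85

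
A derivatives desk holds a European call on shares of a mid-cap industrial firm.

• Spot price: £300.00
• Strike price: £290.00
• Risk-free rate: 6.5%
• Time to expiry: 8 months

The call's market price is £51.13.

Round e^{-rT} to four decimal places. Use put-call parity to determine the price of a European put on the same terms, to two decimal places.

£28.83

exp(−rT) = exp(−0.065·0.6667) = 0.9576
Put-call parity: C − P = S − K·e^(−rT) = 300 − 290·0.9576 = 300 − 277.7040 = 22.2960
P = C − (C − P) = 51.13 − (22.2960) = 28.8340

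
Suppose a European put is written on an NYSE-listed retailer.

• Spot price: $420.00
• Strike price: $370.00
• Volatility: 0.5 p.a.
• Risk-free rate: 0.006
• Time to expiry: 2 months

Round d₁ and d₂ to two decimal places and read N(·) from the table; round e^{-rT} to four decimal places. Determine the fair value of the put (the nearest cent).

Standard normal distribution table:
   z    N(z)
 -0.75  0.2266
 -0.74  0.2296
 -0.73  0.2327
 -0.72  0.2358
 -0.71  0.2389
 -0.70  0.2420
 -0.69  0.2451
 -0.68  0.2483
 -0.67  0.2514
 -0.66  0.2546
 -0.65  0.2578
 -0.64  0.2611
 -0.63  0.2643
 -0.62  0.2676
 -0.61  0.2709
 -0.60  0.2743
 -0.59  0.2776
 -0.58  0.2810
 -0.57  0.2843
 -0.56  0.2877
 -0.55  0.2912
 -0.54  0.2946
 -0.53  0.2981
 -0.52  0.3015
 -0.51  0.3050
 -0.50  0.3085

$13.71

T = 0.1667;  σ√T = 0.2041
d₁ = [ln(420/370) + (0.006 + 0.5²/2)·0.1667] / 0.2041 = [0.1268 + 0.0218] / 0.2041 = 0.7279 which rounds to 0.73
d₂ = d₁ − σ√T = 0.7279 − 0.2041 = 0.5238 which rounds to 0.52
exp(−rT) = exp(−0.006·0.1667) = 0.9990
N(−d₂) = N(-0.52) = 0.3015;  N(−d₁) = N(-0.73) = 0.2327
P = 370·0.9990·0.3015 − 420·0.2327 = 111.4434 − 97.7340 = 13.7094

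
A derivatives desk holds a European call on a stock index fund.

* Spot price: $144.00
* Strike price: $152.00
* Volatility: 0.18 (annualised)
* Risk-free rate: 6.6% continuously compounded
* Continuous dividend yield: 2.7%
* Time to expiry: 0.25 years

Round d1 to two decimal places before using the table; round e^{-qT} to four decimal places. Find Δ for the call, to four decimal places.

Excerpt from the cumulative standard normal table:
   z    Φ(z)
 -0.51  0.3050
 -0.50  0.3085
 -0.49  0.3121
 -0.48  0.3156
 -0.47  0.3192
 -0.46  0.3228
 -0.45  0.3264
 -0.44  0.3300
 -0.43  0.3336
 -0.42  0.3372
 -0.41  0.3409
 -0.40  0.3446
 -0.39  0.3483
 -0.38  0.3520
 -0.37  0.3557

0.3242

σ√T = 0.18 × 0.5000 = 0.0900
d₁ = [ln(144/152) + (0.066 − 0.027 + 0.18²/2)·0.25] / 0.0900 = [-0.0541 + 0.0138] / 0.0900 = -0.4474 → -0.45
N(d₁) = N(-0.45) = 0.3264
Δ_call = exp(−qT)·N(d₁) = 0.9933·0.3264 = 0.3242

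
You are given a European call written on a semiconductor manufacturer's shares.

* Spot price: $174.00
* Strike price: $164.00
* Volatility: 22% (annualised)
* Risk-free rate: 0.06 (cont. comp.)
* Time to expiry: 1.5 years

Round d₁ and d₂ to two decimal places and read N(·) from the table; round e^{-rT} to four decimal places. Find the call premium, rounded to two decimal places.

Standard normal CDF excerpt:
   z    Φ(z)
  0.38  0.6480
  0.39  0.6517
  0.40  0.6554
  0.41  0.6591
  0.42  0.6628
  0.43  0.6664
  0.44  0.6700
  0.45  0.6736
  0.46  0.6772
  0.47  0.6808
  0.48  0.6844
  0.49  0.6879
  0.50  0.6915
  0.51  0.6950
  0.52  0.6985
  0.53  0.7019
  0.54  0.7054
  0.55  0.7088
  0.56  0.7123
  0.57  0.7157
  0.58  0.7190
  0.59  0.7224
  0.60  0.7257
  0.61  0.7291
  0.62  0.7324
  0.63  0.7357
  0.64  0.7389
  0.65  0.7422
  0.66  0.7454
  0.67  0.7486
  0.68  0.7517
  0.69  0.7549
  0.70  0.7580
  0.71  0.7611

σ√T = 0.22 × 1.2247 = 0.2694
d₁ = [ln(174/164) + (0.06 + 0.22²/2)·1.5] / 0.2694 = [0.0592 + 0.1263] / 0.2694 = 0.6884 which rounds to 0.69
d₂ = d₁ − σ√T = 0.6884 − 0.2694 = 0.4190 which rounds to 0.42
e^(−rT) = e^(−0.06·1.5) = 0.9139
N(d₁) = N(0.69) = 0.7549;  N(d₂) = N(0.42) = 0.6628
C = 174·0.7549 − 164·0.9139·0.6628 = 131.3526 − 99.3402 = 32.0124

$32.01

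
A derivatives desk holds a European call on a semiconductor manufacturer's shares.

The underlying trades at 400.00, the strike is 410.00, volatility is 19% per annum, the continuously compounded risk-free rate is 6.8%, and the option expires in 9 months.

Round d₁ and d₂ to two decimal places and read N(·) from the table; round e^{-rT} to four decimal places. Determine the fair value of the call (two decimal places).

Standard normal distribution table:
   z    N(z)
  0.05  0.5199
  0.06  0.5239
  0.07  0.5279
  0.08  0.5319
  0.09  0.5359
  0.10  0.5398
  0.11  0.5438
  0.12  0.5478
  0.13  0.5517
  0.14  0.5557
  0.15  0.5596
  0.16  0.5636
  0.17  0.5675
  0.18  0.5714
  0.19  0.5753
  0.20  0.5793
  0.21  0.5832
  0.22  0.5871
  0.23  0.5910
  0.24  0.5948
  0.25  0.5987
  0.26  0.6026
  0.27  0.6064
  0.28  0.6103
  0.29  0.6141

30.68

σ√T = 0.19 × 0.8660 = 0.1645
ln(S/K) + (r + σ²/2)T = ln(400/410) + (0.068 + 0.19²/2)·0.75 = -0.0247 + 0.0645 = 0.0398
d₁ = 0.0398 / 0.1645 = 0.2422 ⇒ 0.24
d₂ = d₁ − σ√T = 0.2422 − 0.1645 = 0.0776 ⇒ 0.08
e^(−rT) = e^(−0.068·0.75) = 0.9503
N(d₁) = N(0.24) = 0.5948;  N(d₂) = N(0.08) = 0.5319
C = 400·0.5948 − 410·0.9503·0.5319 = 237.9200 − 207.2405 = 30.6795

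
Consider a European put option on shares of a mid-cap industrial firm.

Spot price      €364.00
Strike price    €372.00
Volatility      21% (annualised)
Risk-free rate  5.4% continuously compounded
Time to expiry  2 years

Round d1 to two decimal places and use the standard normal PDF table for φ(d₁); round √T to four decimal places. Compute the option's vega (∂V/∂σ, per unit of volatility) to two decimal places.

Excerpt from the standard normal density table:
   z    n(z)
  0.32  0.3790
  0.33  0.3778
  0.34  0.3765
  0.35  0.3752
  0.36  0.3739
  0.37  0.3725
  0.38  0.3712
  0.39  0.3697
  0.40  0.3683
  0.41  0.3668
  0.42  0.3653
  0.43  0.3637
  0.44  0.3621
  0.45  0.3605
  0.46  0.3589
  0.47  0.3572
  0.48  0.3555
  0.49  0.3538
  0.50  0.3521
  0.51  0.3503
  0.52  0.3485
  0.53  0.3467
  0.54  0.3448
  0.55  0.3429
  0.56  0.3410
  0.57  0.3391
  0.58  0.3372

σ√T = 0.21 × 1.4142 = 0.2970
d₁ = [ln(364/372) + (0.054 + 0.21²/2)·2] / 0.2970 = [-0.0217 + 0.1521] / 0.2970 = 0.4389 → 0.44
√T = √2 = 1.4142
φ(d₁) = φ(0.44) = 0.3621
vega = S·φ(d₁)·√T = 364·0.3621·1.4142 = 186.3978
(The call has the same vega.)

186.40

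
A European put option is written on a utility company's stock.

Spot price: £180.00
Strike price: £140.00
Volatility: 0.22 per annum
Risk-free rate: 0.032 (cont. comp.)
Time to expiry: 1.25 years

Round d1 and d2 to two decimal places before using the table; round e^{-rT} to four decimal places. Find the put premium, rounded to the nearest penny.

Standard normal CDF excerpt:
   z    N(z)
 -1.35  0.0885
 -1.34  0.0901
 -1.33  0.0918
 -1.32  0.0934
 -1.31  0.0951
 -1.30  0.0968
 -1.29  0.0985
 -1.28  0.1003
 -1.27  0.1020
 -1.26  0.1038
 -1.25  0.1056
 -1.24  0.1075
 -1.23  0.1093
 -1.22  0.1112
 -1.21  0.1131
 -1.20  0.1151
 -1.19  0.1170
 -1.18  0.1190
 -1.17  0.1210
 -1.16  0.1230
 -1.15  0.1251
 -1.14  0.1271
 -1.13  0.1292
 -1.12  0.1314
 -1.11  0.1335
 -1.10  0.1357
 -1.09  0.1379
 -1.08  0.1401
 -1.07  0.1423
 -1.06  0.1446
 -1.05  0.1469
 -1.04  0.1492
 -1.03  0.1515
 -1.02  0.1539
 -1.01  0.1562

£2.33

T = 1.25;  σ√T = 0.2460
d₁ = [ln(180/140) + (0.032 + 0.22²/2)·1.25] / 0.2460 = [0.2513 + 0.0703] / 0.2460 = 1.3073 → 1.31
d₂ = d₁ − σ√T = 1.3073 − 0.2460 = 1.0614 → 1.06
exp(−rT) = exp(−0.032·1.25) = 0.9608
P = 140·0.9608·N(-1.06) − 180·N(-1.31) = 140·0.9608·0.1446 − 180·0.0951 = 19.4504 − 17.1180 = 2.3324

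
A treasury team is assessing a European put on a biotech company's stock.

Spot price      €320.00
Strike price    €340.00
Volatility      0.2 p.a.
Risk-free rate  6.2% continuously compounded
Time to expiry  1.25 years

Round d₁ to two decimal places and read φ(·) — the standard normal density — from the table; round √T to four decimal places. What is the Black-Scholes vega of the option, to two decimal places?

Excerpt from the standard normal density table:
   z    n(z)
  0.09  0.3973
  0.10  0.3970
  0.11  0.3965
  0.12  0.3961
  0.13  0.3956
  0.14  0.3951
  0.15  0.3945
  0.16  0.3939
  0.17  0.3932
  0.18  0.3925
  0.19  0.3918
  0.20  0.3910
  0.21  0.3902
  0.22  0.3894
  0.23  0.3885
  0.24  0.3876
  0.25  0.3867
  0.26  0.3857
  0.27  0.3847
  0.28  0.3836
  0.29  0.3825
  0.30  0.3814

σ√T = 0.2·√1.25 = 0.2236
ln(S/K) + (r + σ²/2)T = ln(320/340) + (0.062 + 0.2²/2)·1.25 = -0.0606 + 0.1025 = 0.0419
d₁ = 0.0419 / 0.2236 = 0.1873 ≈ 0.19
√T = √1.25 = 1.1180
φ(d₁) = φ(0.19) = 0.3918
vega = S·φ(d₁)·√T = 320·0.3918·1.1180 = 140.1704
(The call has the same vega.)

140.17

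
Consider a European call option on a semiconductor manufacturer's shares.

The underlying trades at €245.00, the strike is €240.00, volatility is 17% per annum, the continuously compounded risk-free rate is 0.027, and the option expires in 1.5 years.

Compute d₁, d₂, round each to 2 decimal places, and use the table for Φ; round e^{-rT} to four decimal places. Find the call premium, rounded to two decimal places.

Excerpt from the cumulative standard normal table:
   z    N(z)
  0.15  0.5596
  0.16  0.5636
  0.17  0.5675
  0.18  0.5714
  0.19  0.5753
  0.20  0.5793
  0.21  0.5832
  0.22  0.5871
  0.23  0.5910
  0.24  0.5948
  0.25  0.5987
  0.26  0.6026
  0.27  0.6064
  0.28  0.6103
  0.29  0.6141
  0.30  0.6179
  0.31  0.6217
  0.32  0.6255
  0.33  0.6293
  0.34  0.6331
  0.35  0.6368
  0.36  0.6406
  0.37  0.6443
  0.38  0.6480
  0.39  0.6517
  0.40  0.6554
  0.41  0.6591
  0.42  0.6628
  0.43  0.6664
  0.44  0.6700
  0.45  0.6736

σ√T = 0.17·√1.5 = 0.2082
ln(S/K) + (r + σ²/2)T = ln(245/240) + (0.027 + 0.17²/2)·1.5 = 0.0206 + 0.0622 = 0.0828
d₁ = 0.0828 / 0.2082 = 0.3977 ≈ 0.40
d₂ = d₁ − σ√T = 0.3977 − 0.2082 = 0.1894 ≈ 0.19
e^(−rT) = e^(−0.027·1.5) = 0.9603
N(d₁) = N(0.40) = 0.6554;  N(d₂) = N(0.19) = 0.5753
C = 245·0.6554 − 240·0.9603·0.5753 = 160.5730 − 132.5905 = 27.9825

€27.98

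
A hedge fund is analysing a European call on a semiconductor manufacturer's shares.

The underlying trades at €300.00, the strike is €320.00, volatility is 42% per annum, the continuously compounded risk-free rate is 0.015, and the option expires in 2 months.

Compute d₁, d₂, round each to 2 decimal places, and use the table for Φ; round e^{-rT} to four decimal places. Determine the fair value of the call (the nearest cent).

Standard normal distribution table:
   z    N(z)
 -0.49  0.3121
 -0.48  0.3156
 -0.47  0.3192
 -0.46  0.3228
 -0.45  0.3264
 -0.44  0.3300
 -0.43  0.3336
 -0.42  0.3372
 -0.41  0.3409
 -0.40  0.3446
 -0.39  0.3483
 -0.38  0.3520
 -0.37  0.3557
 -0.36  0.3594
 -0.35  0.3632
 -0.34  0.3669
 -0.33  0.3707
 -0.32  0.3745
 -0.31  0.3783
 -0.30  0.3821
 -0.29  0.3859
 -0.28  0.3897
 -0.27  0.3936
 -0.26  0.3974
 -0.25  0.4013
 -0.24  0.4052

T = 0.1667;  σ√T = 0.1715
d₁ = [ln(300/320) + (0.015 + 0.42²/2)·0.1667] / 0.1715 = [-0.0645 + 0.0172] / 0.1715 = -0.2761 ≈ -0.28
d₂ = d₁ − σ√T = -0.2761 − 0.1715 = -0.4475 ≈ -0.45
e^(−rT) = e^(−0.015·0.1667) = 0.9975
N(d₁) = N(-0.28) = 0.3897;  N(d₂) = N(-0.45) = 0.3264
C = 300·0.3897 − 320·0.9975·0.3264 = 116.9100 − 104.1869 = 12.7231

€12.72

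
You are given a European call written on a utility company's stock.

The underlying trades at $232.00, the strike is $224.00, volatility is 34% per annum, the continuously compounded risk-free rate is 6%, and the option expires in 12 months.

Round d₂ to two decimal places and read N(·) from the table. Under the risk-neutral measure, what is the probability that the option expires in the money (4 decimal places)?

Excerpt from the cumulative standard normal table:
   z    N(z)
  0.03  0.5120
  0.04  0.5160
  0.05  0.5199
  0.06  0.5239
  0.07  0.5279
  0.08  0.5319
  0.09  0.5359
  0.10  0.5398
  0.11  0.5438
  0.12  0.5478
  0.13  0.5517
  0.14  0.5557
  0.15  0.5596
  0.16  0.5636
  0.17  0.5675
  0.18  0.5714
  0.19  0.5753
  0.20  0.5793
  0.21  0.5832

T = 1;  σ√T = 0.3400
d₁ = [ln(232/224) + (0.06 + 0.34²/2)·1] / 0.3400 = [0.0351 + 0.1178] / 0.3400 = 0.4497 → 0.45
d₂ = d₁ − σ√T = 0.4497 − 0.3400 = 0.1097 → 0.11
Pr(exercise) under Q = N(d₂) = 0.5438

0.5438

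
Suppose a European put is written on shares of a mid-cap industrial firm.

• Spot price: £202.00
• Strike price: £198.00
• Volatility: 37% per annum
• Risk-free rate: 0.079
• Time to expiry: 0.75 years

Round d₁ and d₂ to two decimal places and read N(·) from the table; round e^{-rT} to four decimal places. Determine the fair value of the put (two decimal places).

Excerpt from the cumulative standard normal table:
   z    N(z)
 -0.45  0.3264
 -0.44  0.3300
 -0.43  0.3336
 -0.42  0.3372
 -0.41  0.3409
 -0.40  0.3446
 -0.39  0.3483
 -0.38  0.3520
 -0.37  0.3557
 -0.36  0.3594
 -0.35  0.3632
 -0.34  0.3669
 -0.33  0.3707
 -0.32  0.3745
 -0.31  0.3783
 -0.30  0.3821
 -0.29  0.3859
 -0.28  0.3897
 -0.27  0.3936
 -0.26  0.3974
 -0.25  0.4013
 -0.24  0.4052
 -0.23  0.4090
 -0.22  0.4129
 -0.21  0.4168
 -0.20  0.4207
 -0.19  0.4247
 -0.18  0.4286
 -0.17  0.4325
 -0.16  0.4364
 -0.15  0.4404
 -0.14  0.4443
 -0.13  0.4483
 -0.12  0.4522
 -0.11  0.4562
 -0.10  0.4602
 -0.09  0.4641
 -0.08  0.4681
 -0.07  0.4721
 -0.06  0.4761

£17.75

T = 0.75;  σ√T = 0.3204
d₁ = [ln(202/198) + (0.079 + ½·0.37²)·0.75] / (σ√T) = (0.0200 + 0.1106) / 0.3204 = 0.4075 ≈ 0.41
d₂ = 0.4075 − 0.3204 = 0.0871 ≈ 0.09
exp(−rT) = exp(−0.079·0.75) = 0.9425
N(−d₂) = N(-0.09) = 0.4641;  N(−d₁) = N(-0.41) = 0.3409
P = 198·0.9425·0.4641 − 202·0.3409 = 86.6080 − 68.8618 = 17.7462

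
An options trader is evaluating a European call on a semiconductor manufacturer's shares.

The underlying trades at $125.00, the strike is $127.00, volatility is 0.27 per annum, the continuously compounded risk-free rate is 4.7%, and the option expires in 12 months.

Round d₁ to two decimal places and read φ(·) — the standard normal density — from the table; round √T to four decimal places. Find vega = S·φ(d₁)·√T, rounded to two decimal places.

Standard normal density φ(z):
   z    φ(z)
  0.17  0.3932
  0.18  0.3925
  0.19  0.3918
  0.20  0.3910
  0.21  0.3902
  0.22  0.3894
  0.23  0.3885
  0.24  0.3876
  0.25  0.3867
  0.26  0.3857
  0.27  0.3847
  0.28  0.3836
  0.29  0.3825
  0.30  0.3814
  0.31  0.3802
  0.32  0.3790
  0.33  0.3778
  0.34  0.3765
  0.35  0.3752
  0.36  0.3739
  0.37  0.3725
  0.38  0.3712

48.34

σ√T = 0.27·√1 = 0.2700
d₁ = [ln(125/127) + (0.047 + 0.27²/2)·1] / 0.2700 = [-0.0159 + 0.0834] / 0.2700 = 0.2503 which rounds to 0.25
√T = √1 = 1.0000
φ(d₁) = φ(0.25) = 0.3867
vega = S·φ(d₁)·√T = 125·0.3867·1.0000 = 48.3375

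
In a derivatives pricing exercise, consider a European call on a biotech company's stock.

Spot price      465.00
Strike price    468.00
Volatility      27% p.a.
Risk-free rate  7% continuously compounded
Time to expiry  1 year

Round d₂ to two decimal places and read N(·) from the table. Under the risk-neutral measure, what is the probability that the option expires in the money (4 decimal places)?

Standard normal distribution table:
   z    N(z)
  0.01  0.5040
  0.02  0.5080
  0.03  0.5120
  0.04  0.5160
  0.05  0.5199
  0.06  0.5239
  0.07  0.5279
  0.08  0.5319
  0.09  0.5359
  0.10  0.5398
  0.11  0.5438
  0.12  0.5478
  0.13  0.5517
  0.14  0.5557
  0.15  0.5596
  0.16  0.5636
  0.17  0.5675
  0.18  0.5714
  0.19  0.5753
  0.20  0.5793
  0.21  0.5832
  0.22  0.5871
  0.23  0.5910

0.5398

T = 1;  σ√T = 0.2700
d₁ = [ln(465/468) + (0.07 + ½·0.27²)·1] / (σ√T) = (-0.0064 + 0.1065) / 0.2700 = 0.3704 which rounds to 0.37
d₂ = 0.3704 − 0.2700 = 0.1004 which rounds to 0.10
Risk-neutral Pr[S_T > K] = N(d₂) = N(0.10) = 0.5398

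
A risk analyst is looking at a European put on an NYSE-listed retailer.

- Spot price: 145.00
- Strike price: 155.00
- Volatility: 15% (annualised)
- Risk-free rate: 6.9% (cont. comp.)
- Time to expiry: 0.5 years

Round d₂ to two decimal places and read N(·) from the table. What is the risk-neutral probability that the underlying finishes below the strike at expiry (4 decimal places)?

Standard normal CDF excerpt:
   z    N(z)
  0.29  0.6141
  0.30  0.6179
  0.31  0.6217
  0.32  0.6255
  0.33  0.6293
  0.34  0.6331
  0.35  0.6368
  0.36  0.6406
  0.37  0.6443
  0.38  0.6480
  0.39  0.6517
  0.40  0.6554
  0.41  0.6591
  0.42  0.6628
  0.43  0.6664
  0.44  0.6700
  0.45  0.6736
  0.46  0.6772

0.6406

T = 0.5;  σ√T = 0.1061
d₁ = [ln(145/155) + (0.069 + 0.15²/2)·0.5] / 0.1061 = [-0.0667 + 0.0401] / 0.1061 = -0.2505 which rounds to -0.25
d₂ = d₁ − σ√T = -0.2505 − 0.1061 = -0.3565 which rounds to -0.36
Risk-neutral Pr[S_T < K] = N(−d₂) = N(0.36) = 0.6406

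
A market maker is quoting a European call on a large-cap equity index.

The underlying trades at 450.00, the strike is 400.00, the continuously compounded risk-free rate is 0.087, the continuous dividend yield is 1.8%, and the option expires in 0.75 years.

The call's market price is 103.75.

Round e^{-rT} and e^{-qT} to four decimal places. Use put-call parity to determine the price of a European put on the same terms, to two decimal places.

exp(−qT) = exp(−0.018·0.75) = 0.9866;  exp(−rT) = exp(−0.087·0.75) = 0.9368
Put-call parity: C − P = S·e^(−qT) − K·e^(−rT) = 450·0.9866 − 400·0.9368 = 443.9700 − 374.7200 = 69.2500
P = C − (C − P) = 103.75 − (69.2500) = 34.5000

34.50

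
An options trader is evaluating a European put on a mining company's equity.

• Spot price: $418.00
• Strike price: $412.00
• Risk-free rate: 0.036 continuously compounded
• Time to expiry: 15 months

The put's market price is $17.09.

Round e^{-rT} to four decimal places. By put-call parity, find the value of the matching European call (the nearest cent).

e^(−rT) = e^(−0.036·1.25) = 0.9560
Put-call parity: C − P = S − K·e^(−rT) = 418 − 412·0.9560 = 418 − 393.8720 = 24.1280
C = P + (C − P) = 17.09 + (24.1280) = 41.2180

$41.22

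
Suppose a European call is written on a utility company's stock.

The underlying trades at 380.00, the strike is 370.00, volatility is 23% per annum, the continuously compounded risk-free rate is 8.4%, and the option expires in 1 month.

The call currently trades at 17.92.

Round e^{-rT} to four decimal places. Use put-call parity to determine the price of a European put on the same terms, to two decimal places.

5.33

exp(−rT) = exp(−0.084·0.08333) = 0.9930
Put-call parity: C − P = S − K·e^(−rT) = 380 − 370·0.9930 = 380 − 367.4100 = 12.5900
P = C − (C − P) = 17.92 − (12.5900) = 5.3300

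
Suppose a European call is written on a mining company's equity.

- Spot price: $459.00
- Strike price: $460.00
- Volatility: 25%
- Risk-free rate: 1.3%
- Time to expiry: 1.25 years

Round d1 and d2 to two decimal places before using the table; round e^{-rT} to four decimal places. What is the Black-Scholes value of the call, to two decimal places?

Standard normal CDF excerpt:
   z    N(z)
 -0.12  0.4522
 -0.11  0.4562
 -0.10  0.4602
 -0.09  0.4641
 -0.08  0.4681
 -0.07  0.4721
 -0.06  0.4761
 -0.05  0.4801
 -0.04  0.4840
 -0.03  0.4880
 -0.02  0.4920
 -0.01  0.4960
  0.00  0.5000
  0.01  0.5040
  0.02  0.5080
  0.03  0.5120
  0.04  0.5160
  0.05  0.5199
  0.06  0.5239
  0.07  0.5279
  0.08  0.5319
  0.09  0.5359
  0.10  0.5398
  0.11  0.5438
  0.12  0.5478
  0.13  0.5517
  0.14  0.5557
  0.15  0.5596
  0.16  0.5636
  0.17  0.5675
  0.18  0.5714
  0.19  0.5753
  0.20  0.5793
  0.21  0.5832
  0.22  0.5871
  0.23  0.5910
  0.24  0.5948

σ√T = 0.25 × 1.1180 = 0.2795
d₁ = [ln(459/460) + (0.013 + 0.25²/2)·1.25] / 0.2795 = [-0.0022 + 0.0553] / 0.2795 = 0.1901 ⇒ 0.19
d₂ = d₁ − σ√T = 0.1901 − 0.2795 = -0.0894 ⇒ -0.09
exp(−rT) = exp(−0.013·1.25) = 0.9839
N(d₁) = N(0.19) = 0.5753;  N(d₂) = N(-0.09) = 0.4641
C = 459·0.5753 − 460·0.9839·0.4641 = 264.0627 − 210.0489 = 54.0138

$54.01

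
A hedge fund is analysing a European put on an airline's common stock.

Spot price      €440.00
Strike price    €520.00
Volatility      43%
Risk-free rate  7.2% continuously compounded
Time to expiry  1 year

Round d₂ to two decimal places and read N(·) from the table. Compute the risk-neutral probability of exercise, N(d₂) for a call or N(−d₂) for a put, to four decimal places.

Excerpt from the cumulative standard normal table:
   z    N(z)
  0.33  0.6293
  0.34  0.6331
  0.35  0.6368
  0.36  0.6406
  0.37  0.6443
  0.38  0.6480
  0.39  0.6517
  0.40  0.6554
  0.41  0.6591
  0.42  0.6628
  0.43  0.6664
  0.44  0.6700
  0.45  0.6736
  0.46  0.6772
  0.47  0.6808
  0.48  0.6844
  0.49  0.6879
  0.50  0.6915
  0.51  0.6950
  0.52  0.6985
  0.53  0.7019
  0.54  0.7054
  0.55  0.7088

σ√T = 0.43 × 1.0000 = 0.4300
d₁ = [ln(440/520) + (0.072 + ½·0.43²)·1] / (σ√T) = (-0.1671 + 0.1644) / 0.4300 = -0.0061 ≈ -0.01
d₂ = -0.0061 − 0.4300 = -0.4361 ≈ -0.44
Risk-neutral Pr[S_T < K] = N(−d₂) = N(0.44) = 0.6700

0.6700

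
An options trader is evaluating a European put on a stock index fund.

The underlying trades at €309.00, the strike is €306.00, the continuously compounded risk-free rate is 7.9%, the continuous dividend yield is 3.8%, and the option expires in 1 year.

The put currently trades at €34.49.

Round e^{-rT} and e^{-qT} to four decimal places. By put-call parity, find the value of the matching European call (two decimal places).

exp(−qT) = exp(−0.038·1) = 0.9627;  exp(−rT) = exp(−0.079·1) = 0.9240
Put-call parity: C − P = S·e^(−qT) − K·e^(−rT) = 309·0.9627 − 306·0.9240 = 297.4743 − 282.7440 = 14.7303
C = P + (C − P) = 34.49 + (14.7303) = 49.2203

€49.22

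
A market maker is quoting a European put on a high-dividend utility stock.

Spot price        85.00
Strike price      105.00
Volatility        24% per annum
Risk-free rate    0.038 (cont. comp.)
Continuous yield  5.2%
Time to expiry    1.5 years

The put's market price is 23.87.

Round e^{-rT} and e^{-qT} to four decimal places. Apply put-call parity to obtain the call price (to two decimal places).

e^(−qT) = e^(−0.052·1.5) = 0.9250;  e^(−rT) = e^(−0.038·1.5) = 0.9446
Put-call parity: C − P = S·e^(−qT) − K·e^(−rT) = 85·0.9250 − 105·0.9446 = 78.6250 − 99.1830 = -20.5580
C = P + (C − P) = 23.87 + (-20.5580) = 3.3120

3.31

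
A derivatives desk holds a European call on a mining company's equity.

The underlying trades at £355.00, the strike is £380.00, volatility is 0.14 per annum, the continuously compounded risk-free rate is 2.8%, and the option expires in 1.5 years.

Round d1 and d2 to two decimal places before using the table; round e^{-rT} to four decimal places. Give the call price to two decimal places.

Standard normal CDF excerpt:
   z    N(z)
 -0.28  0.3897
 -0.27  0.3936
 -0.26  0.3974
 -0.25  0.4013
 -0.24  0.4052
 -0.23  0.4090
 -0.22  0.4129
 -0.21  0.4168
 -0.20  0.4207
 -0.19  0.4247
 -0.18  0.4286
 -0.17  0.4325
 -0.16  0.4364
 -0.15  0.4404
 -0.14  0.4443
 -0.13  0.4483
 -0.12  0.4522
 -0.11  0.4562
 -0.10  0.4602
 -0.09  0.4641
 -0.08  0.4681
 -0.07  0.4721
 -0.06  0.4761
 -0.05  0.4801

£19.95

σ√T = 0.14·√1.5 = 0.1715
d₁ = [ln(355/380) + (0.028 + 0.14²/2)·1.5] / 0.1715 = [-0.0681 + 0.0567] / 0.1715 = -0.0662 ⇒ -0.07
d₂ = d₁ − σ√T = -0.0662 − 0.1715 = -0.2377 ⇒ -0.24
exp(−rT) = exp(−0.028·1.5) = 0.9589
N(d₁) = N(-0.07) = 0.4721;  N(d₂) = N(-0.24) = 0.4052
C = 355·0.4721 − 380·0.9589·0.4052 = 167.5955 − 147.6476 = 19.9479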